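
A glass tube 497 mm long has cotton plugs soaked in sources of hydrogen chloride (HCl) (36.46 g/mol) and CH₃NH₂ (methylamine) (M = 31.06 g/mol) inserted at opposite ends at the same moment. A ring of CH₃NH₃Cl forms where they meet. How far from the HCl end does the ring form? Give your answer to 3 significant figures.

239 mm

Distances travelled in equal time are proportional to diffusion rates, so d_HCl/d_CH₃NH₂ = √(M_CH₃NH₂/M_HCl) = √(31.06/36.46) = 0.9230.
With d_HCl + d_CH₃NH₂ = 497 mm, d_CH₃NH₂ = 497/(1 + 0.9230) = 258.5 mm.
d_HCl = 497 − 258.5 = 239 mm.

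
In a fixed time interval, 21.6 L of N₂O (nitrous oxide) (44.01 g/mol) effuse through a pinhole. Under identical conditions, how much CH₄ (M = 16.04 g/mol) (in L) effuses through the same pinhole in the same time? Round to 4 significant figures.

By Graham's law, rate_CH₄/rate_N₂O = √(M_N₂O/M_CH₄) = √(44.01/16.04) = √2.744 = 1.656.
So the volume for CH₄ is 21.6 × 1.656 = 35.78 L.

35.78 L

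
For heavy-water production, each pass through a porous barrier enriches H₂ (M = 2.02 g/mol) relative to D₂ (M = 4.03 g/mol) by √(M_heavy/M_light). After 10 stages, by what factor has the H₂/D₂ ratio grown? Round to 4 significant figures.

The single-stage factor is √(M_heavy/M_light), so 10 stages give [√(4.03/2.02)]^10 = (4.03/2.02)^(10/2).
= 1.99505^5 = 31.61.

31.61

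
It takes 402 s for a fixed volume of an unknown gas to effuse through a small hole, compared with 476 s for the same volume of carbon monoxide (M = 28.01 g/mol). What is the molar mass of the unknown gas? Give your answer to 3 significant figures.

20.0 g/mol

Graham's law gives t_X/t_CO = √(M_X/M_CO).
402/476 = 0.8445 = √(M_X/28.01)
M_X = 28.01 × 0.8445² = 28.01 × 0.7132 = 20.0 g/mol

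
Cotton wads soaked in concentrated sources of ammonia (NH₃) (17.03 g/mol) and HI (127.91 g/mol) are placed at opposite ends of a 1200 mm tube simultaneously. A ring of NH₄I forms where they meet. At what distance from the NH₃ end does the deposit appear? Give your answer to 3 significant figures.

879 mm

Graham's law gives d_NH₃/d_HI = rate_NH₃/rate_HI = √(M_HI/M_NH₃) = √(127.91/17.03) = 2.741.
With d_NH₃ + d_HI = 1200 mm, d_HI = 1200/(1 + 2.741) = 320.8 mm.
d_NH₃ = 1200 − 320.8 = 879 mm.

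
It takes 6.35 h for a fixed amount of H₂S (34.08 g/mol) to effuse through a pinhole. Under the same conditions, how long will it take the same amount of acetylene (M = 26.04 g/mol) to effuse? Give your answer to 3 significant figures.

5.55 h

Graham's law gives t_C₂H₂/t_H₂S = √(M_C₂H₂/M_H₂S) = √(26.04/34.08) = √0.7641 = 0.8741.
So the time for C₂H₂ is 6.35 × 0.8741 = 5.55 h.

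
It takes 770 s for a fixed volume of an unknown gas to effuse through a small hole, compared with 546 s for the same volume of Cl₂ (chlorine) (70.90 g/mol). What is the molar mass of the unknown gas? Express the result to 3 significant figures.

141 g/mol

From Graham's law, t_X/t_Cl₂ = √(M_X/M_Cl₂).
770/546 = 1.410 = √(M_X/70.90)
M_X = 70.90 × 1.410² = 70.90 × 1.989 = 141 g/mol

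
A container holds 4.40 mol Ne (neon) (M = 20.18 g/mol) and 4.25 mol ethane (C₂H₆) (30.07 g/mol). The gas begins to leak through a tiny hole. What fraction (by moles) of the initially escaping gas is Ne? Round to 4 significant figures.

0.5583

Effusion rate of each component ∝ n_i/√M_i (partial pressure × 1/√M).
x_Ne(eff) = (n_Ne/√M_Ne) / (n_Ne/√M_Ne + n_C₂H₆/√M_C₂H₆)
= (4.40/√20.18) / (4.40/√20.18 + 4.25/√30.07) = 0.9795/(0.9795 + 0.7750) = 0.5583.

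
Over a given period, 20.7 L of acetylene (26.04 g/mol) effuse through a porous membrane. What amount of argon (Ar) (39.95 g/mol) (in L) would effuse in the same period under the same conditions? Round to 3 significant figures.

16.7 L

Graham's law gives rate_Ar/rate_C₂H₂ = √(M_C₂H₂/M_Ar) = √(26.04/39.95) = √0.6518 = 0.8074.
So the volume for Ar is 20.7 × 0.8074 = 16.7 L.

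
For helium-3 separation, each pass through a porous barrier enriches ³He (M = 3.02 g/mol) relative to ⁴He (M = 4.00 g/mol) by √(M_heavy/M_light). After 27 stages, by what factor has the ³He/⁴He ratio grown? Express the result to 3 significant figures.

Each stage multiplies the ratio by α = √(4.00/3.02), so after 27 stages the overall factor is α^27 = (4.00/3.02)^(27/2).
= 1.32450^(27/2) = 44.4.

44.4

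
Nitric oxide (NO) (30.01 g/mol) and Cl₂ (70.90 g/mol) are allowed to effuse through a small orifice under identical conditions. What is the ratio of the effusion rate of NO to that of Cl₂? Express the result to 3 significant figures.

1.54

Using Graham's law: rate_NO/rate_Cl₂ = √(M_Cl₂/M_NO) = √(70.90/30.01) = √2.363 = 1.54.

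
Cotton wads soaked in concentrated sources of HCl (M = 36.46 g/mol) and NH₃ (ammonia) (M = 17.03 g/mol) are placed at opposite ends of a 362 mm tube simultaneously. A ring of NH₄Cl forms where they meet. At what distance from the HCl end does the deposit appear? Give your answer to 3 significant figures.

147 mm

Distances travelled in equal time are proportional to diffusion rates, so d_HCl/d_NH₃ = √(M_NH₃/M_HCl) = √(17.03/36.46) = 0.6834.
With d_HCl + d_NH₃ = 362 mm, d_NH₃ = 362/(1 + 0.6834) = 215.0 mm.
d_HCl = 362 − 215.0 = 147 mm.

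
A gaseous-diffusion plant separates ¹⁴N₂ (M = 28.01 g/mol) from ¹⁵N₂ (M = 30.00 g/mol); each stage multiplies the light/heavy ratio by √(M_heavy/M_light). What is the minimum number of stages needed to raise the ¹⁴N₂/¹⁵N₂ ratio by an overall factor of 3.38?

With α = √(30.00/28.01) per stage, ln α = ½ ln(1.07105) = 0.03432.
Need α^N ≥ 3.38 ⇒ N ≥ ln(3.38) / ln α = 1.218 / 0.03432 = 35.49.
Minimum whole number of stages: N = 36.

36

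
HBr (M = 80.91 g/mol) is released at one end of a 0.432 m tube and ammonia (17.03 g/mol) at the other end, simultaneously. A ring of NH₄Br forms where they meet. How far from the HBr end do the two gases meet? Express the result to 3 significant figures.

In equal time, each gas travels a distance ∝ its rate ∝ 1/√M, so d_HBr/d_NH₃ = √(M_NH₃/M_HBr) = √(17.03/80.91) = 0.4588.
With d_HBr + d_NH₃ = 0.432 m, d_NH₃ = 0.432/(1 + 0.4588) = 0.2961 m.
d_HBr = 0.432 − 0.2961 = 0.136 m.

0.136 m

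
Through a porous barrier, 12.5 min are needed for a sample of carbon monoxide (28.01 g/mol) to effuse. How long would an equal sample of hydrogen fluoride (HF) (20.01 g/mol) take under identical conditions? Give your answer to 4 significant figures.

By Graham's law, t_HF/t_CO = √(M_HF/M_CO) = √(20.01/28.01) = √0.7144 = 0.8452.
So the time for HF is 12.5 × 0.8452 = 10.57 min.

10.57 min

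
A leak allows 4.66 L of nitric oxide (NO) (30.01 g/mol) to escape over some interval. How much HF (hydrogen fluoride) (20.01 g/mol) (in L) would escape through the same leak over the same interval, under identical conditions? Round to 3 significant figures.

5.71 L

By Graham's law, rate_HF/rate_NO = √(M_NO/M_HF) = √(30.01/20.01) = √1.500 = 1.225.
So the volume for HF is 4.66 × 1.225 = 5.71 L.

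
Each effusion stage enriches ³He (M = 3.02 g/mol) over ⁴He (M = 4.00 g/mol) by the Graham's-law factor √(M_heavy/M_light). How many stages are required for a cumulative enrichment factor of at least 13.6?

19

Per stage α = (4.00/3.02)^(1/2) = 1.32450^0.5, giving ln α = 0.1405.
Need α^N ≥ 13.6 ⇒ N ≥ ln(13.6) / ln α = 2.610 / 0.1405 = 18.57.
Minimum whole number of stages: N = 19.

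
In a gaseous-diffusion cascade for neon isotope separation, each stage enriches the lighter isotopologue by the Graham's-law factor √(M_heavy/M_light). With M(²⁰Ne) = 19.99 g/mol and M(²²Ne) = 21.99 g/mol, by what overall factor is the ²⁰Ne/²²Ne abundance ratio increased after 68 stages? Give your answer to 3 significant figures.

25.6

After 68 stages the ratio has grown by (√(21.99/19.99))^68 = (21.99/19.99)^(68/2).
= 1.10005^34 = 25.6.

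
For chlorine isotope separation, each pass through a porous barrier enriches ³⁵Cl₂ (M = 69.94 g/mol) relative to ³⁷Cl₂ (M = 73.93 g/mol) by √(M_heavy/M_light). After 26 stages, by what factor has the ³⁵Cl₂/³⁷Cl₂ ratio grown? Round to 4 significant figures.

2.057

Each stage multiplies the ratio by α = √(73.93/69.94), so after 26 stages the overall factor is α^26 = (73.93/69.94)^(26/2).
= 1.05705^13 = 2.057.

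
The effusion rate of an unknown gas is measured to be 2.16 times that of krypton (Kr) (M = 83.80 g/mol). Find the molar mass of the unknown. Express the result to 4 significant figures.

17.96 g/mol

Since effusion rate ∝ 1/√M, rate_X/rate_Kr = √(M_Kr/M_X).
2.16 = √(83.80/M_X)
M_X = 83.80 / 2.16² = 83.80 / 4.666 = 17.96 g/mol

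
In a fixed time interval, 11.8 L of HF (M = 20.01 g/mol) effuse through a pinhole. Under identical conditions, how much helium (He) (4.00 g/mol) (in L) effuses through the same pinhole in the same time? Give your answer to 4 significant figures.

Using Graham's law: rate_He/rate_HF = √(M_HF/M_He) = √(20.01/4.00) = √5.003 = 2.237.
So the volume for He is 11.8 × 2.237 = 26.39 L.

26.39 L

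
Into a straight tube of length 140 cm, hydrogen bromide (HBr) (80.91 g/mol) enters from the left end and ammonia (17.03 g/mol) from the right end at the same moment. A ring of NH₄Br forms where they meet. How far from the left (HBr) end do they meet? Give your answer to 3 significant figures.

44.0 cm

In equal time, each gas travels a distance ∝ its rate ∝ 1/√M, so d_HBr/d_NH₃ = √(M_NH₃/M_HBr) = √(17.03/80.91) = 0.4588.
With d_HBr + d_NH₃ = 140 cm, d_NH₃ = 140/(1 + 0.4588) = 95.97 cm.
d_HBr = 140 − 95.97 = 44.0 cm.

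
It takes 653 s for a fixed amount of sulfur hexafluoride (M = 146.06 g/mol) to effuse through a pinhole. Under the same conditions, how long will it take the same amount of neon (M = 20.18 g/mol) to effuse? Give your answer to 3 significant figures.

243 s

Graham's law gives t_Ne/t_SF₆ = √(M_Ne/M_SF₆) = √(20.18/146.06) = √0.1382 = 0.3717.
So the time for Ne is 653 × 0.3717 = 243 s.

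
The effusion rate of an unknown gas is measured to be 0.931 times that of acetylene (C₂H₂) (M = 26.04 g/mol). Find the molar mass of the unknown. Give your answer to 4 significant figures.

Using Graham's law: rate_X/rate_C₂H₂ = √(M_C₂H₂/M_X).
0.931 = √(26.04/M_X)
M_X = 26.04 / 0.931² = 26.04 / 0.8668 = 30.04 g/mol

30.04 g/mol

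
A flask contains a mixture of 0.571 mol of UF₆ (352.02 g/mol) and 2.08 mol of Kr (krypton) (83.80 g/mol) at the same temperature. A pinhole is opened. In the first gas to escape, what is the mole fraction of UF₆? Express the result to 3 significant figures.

0.118

Rate_i ∝ x_i/√M_i (Graham's law weighted by mole fraction), so the effusate composition follows n_i/√M_i.
x_UF₆(eff) = (n_UF₆/√M_UF₆) / (n_UF₆/√M_UF₆ + n_Kr/√M_Kr)
= (0.571/√352.02) / (0.571/√352.02 + 2.08/√83.80) = 0.03043/(0.03043 + 0.2272) = 0.118.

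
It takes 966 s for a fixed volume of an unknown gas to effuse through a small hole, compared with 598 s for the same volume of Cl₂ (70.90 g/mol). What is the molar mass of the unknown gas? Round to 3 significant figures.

Graham's law gives t_X/t_Cl₂ = √(M_X/M_Cl₂).
966/598 = 1.615 = √(M_X/70.90)
M_X = 70.90 × 1.615² = 70.90 × 2.609 = 185 g/mol

185 g/mol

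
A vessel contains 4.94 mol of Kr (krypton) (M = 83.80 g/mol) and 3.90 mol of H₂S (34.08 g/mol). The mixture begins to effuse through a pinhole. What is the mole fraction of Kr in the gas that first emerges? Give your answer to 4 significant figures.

Rate_i ∝ x_i/√M_i (Graham's law weighted by mole fraction), so the effusate composition follows n_i/√M_i.
Mole fraction of Kr in the effusate = (n_Kr/√M_Kr) / (n_Kr/√M_Kr + n_H₂S/√M_H₂S)
= (4.94/√83.80) / (4.94/√83.80 + 3.90/√34.08) = 0.5396/(0.5396 + 0.6681) = 0.4468.

0.4468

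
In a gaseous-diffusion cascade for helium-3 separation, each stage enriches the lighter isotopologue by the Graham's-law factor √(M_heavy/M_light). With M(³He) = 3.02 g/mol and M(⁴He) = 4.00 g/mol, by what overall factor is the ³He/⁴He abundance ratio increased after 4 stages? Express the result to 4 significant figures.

Each stage multiplies the ratio by α = √(4.00/3.02), so after 4 stages the overall factor is α^4 = (4.00/3.02)^(4/2).
= 1.32450^2 = 1.754.

1.754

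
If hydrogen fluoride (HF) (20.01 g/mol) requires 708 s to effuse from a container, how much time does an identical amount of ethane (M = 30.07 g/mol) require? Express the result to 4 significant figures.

867.9 s

Graham's law gives t_C₂H₆/t_HF = √(M_C₂H₆/M_HF) = √(30.07/20.01) = √1.503 = 1.226.
So the time for C₂H₆ is 708 × 1.226 = 867.9 s.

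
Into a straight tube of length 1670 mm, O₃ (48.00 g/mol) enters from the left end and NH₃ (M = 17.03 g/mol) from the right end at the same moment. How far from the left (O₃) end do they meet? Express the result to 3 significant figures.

623 mm

The fronts meet when d_O₃ + d_NH₃ = L with d_O₃/d_NH₃ = √(M_NH₃/M_O₃) (Graham's law). Here √(M_NH₃/M_O₃) = √(17.03/48.00) = 0.5956.
With d_O₃ + d_NH₃ = 1670 mm, d_NH₃ = 1670/(1 + 0.5956) = 1047 mm.
d_O₃ = 1670 − 1047 = 623 mm.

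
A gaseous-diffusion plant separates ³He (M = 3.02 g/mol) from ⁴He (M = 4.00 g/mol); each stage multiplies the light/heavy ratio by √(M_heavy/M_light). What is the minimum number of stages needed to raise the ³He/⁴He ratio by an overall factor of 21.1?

22

With α = √(4.00/3.02) per stage, ln α = ½ ln(1.32450) = 0.1405.
Need α^N ≥ 21.1 ⇒ N ≥ ln(21.1) / ln α = 3.049 / 0.1405 = 21.70.
Minimum whole number of stages: N = 22.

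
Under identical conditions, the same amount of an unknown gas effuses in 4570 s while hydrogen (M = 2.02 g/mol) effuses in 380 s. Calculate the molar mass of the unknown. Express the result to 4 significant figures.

Graham's law gives t_X/t_H₂ = √(M_X/M_H₂).
4570/380 = 12.03 = √(M_X/2.02)
M_X = 2.02 × 12.03² = 2.02 × 144.6 = 292.2 g/mol

292.2 g/mol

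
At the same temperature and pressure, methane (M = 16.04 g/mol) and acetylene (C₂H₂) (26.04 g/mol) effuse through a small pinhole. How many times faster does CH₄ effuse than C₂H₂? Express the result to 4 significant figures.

From Graham's law, rate_CH₄/rate_C₂H₂ = √(M_C₂H₂/M_CH₄) = √(26.04/16.04) = √1.623 = 1.274.

1.274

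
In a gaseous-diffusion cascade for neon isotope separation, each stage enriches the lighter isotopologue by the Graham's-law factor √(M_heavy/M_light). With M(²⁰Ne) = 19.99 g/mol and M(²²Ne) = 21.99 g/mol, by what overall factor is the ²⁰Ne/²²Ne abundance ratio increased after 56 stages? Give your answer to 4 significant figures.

14.44

Overall factor = α^56 with α = √(21.99/19.99), i.e. (21.99/19.99)^(56/2).
= 1.10005^28 = 14.44.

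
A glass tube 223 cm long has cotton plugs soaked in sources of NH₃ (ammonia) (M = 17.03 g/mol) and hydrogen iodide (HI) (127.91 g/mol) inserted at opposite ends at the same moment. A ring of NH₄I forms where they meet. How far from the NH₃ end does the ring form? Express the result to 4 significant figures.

The fronts meet when d_NH₃ + d_HI = L with d_NH₃/d_HI = √(M_HI/M_NH₃) (Graham's law). Here √(M_HI/M_NH₃) = √(127.91/17.03) = 2.741.
With d_NH₃ + d_HI = 223 cm, d_HI = 223/(1 + 2.741) = 59.62 cm.
d_NH₃ = 223 − 59.62 = 163.4 cm.

163.4 cm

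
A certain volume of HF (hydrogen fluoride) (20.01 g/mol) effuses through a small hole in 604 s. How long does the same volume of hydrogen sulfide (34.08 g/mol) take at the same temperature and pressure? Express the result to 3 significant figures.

788 s

Since effusion rate ∝ 1/√M, t_H₂S/t_HF = √(M_H₂S/M_HF) = √(34.08/20.01) = √1.703 = 1.305.
So the time for H₂S is 604 × 1.305 = 788 s.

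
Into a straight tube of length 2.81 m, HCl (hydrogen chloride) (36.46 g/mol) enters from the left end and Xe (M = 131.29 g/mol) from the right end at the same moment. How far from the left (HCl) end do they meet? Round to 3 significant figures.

1.84 m

In equal time, each gas travels a distance ∝ its rate ∝ 1/√M, so d_HCl/d_Xe = √(M_Xe/M_HCl) = √(131.29/36.46) = 1.898.
With d_HCl + d_Xe = 2.81 m, d_Xe = 2.81/(1 + 1.898) = 0.9698 m.
d_HCl = 2.81 − 0.9698 = 1.84 m.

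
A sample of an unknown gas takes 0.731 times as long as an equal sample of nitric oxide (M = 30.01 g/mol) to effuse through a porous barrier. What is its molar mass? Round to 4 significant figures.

Using Graham's law: t_X/t_NO = √(M_X/M_NO).
0.731 = √(M_X/30.01)
M_X = 30.01 × 0.731² = 30.01 × 0.5344 = 16.04 g/mol

16.04 g/mol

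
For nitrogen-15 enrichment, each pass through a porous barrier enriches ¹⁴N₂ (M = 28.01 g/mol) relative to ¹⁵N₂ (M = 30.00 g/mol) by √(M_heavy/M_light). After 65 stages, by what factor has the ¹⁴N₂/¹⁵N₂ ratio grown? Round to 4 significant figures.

After 65 stages the ratio has grown by (√(30.00/28.01))^65 = (30.00/28.01)^(65/2).
= 1.07105^(65/2) = 9.306.

9.306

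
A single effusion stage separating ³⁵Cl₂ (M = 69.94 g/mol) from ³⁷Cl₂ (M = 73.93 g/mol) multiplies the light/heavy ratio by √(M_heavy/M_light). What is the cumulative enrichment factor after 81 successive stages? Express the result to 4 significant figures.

After 81 stages the ratio has grown by (√(73.93/69.94))^81 = (73.93/69.94)^(81/2).
= 1.05705^(81/2) = 9.459.

9.459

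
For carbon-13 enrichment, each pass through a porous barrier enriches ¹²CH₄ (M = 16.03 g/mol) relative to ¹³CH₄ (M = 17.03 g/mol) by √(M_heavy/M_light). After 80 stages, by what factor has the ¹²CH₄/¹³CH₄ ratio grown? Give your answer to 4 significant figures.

11.25

After 80 stages the ratio has grown by (√(17.03/16.03))^80 = (17.03/16.03)^(80/2).
= 1.06238^40 = 11.25.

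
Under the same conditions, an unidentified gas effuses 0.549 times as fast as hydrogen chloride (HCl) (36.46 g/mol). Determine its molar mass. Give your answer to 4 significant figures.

By Graham's law, rate_X/rate_HCl = √(M_HCl/M_X).
0.549 = √(36.46/M_X)
M_X = 36.46 / 0.549² = 36.46 / 0.3014 = 121.0 g/mol

121.0 g/mol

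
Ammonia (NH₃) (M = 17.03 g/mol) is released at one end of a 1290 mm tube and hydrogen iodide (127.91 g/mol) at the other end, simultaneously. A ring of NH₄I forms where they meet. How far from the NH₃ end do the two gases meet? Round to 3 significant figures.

945 mm

Distances travelled in equal time are proportional to diffusion rates, so d_NH₃/d_HI = √(M_HI/M_NH₃) = √(127.91/17.03) = 2.741.
With d_NH₃ + d_HI = 1290 mm, d_HI = 1290/(1 + 2.741) = 344.9 mm.
d_NH₃ = 1290 − 344.9 = 945 mm.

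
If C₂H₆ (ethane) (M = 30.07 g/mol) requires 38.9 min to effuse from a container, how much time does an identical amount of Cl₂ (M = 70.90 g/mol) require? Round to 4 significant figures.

Using Graham's law: t_Cl₂/t_C₂H₆ = √(M_Cl₂/M_C₂H₆) = √(70.90/30.07) = √2.358 = 1.536.
So the time for Cl₂ is 38.9 × 1.536 = 59.73 min.

59.73 min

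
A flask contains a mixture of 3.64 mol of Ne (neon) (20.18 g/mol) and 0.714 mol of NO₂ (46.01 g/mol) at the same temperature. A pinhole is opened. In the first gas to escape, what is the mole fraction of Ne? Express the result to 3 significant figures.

Rate_i ∝ x_i/√M_i (Graham's law weighted by mole fraction), so the effusate composition follows n_i/√M_i.
Mole fraction of Ne in the effusate = (n_Ne/√M_Ne) / (n_Ne/√M_Ne + n_NO₂/√M_NO₂)
= (3.64/√20.18) / (3.64/√20.18 + 0.714/√46.01) = 0.8103/(0.8103 + 0.1053) = 0.885.

0.885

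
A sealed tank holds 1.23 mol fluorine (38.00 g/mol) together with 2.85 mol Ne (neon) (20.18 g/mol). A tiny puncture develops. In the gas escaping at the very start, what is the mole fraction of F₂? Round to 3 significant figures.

0.239

Each component's effusion rate ∝ (its partial pressure)·(1/√M) ∝ n_i/√M_i.
x_F₂(eff) = (n_F₂/√M_F₂) / (n_F₂/√M_F₂ + n_Ne/√M_Ne)
= (1.23/√38.00) / (1.23/√38.00 + 2.85/√20.18) = 0.1995/(0.1995 + 0.6344) = 0.239.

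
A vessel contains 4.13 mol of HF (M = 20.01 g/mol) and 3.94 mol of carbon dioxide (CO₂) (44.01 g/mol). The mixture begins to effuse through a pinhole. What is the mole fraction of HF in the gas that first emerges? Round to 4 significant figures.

0.6085

The effusion rate of species i is ∝ p_i/√M_i ∝ n_i/√M_i.
Mole fraction of HF in the effusate = (n_HF/√M_HF) / (n_HF/√M_HF + n_CO₂/√M_CO₂)
= (4.13/√20.01) / (4.13/√20.01 + 3.94/√44.01) = 0.9233/(0.9233 + 0.5939) = 0.6085.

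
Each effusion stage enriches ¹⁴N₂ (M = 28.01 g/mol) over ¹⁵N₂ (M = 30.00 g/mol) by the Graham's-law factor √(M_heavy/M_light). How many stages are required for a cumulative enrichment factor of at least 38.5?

With α = √(30.00/28.01) per stage, ln α = ½ ln(1.07105) = 0.03432.
Need α^N ≥ 38.5 ⇒ N ≥ ln(38.5) / ln α = 3.651 / 0.03432 = 106.38.
So at least 107 stages are needed.

107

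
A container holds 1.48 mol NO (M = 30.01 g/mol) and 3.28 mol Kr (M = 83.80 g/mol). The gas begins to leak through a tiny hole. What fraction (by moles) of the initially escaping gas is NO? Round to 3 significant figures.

Each component's effusion rate ∝ (its partial pressure)·(1/√M) ∝ n_i/√M_i.
x_NO(eff) = (n_NO/√M_NO) / (n_NO/√M_NO + n_Kr/√M_Kr)
= (1.48/√30.01) / (1.48/√30.01 + 3.28/√83.80) = 0.2702/(0.2702 + 0.3583) = 0.430.

0.430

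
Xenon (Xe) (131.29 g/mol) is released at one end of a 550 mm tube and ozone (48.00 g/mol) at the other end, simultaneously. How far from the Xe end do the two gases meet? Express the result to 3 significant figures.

207 mm

Distances travelled in equal time are proportional to diffusion rates, so d_Xe/d_O₃ = √(M_O₃/M_Xe) = √(48.00/131.29) = 0.6047.
With d_Xe + d_O₃ = 550 mm, d_O₃ = 550/(1 + 0.6047) = 342.8 mm.
d_Xe = 550 − 342.8 = 207 mm.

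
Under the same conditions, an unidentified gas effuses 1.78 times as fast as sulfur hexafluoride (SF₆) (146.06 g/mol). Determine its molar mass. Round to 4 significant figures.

46.10 g/mol

Since effusion rate ∝ 1/√M, rate_X/rate_SF₆ = √(M_SF₆/M_X).
1.78 = √(146.06/M_X)
M_X = 146.06 / 1.78² = 146.06 / 3.168 = 46.10 g/mol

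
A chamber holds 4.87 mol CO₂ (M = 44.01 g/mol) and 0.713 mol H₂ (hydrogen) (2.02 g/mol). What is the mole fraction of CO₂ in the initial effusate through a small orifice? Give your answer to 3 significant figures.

Effusion rate of each component ∝ n_i/√M_i (partial pressure × 1/√M).
x_CO₂(eff) = (n_CO₂/√M_CO₂) / (n_CO₂/√M_CO₂ + n_H₂/√M_H₂)
= (4.87/√44.01) / (4.87/√44.01 + 0.713/√2.02) = 0.7341/(0.7341 + 0.5017) = 0.594.

0.594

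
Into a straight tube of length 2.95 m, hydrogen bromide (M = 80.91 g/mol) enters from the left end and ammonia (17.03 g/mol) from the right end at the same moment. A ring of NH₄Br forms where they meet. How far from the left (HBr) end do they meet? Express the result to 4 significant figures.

0.9278 m

The fronts meet when d_HBr + d_NH₃ = L with d_HBr/d_NH₃ = √(M_NH₃/M_HBr) (Graham's law). Here √(M_NH₃/M_HBr) = √(17.03/80.91) = 0.4588.
With d_HBr + d_NH₃ = 2.95 m, d_NH₃ = 2.95/(1 + 0.4588) = 2.022 m.
d_HBr = 2.95 − 2.022 = 0.9278 m.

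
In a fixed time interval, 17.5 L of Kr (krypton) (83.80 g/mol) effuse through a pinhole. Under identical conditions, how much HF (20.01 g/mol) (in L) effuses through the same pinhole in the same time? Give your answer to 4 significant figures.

35.81 L

Since effusion rate ∝ 1/√M, rate_HF/rate_Kr = √(M_Kr/M_HF) = √(83.80/20.01) = √4.188 = 2.046.
So the volume for HF is 17.5 × 2.046 = 35.81 L.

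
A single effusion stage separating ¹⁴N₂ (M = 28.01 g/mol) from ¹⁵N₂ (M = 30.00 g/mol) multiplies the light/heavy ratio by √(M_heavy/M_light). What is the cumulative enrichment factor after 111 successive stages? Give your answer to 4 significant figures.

Overall factor = α^111 with α = √(30.00/28.01), i.e. (30.00/28.01)^(111/2).
= 1.07105^(111/2) = 45.12.

45.12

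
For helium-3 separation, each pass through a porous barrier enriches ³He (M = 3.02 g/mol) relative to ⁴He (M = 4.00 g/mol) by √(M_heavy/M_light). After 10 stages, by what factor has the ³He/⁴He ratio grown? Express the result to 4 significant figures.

4.076

The single-stage factor is √(M_heavy/M_light), so 10 stages give [√(4.00/3.02)]^10 = (4.00/3.02)^(10/2).
= 1.32450^5 = 4.076.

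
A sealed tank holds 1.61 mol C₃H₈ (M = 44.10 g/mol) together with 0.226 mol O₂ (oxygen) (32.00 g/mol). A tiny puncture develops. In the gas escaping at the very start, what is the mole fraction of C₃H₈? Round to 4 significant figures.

0.8585

Effusion rate of each component ∝ n_i/√M_i (partial pressure × 1/√M).
So x_C₃H₈ in the escaping gas = (n_C₃H₈/√M_C₃H₈) / Σ(n_i/√M_i)
= (1.61/√44.10) / (1.61/√44.10 + 0.226/√32.00) = 0.2424/(0.2424 + 0.03995) = 0.8585.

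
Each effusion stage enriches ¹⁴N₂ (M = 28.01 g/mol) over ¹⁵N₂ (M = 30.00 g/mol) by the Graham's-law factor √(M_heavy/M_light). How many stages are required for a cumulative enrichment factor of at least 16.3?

Per stage α = (30.00/28.01)^(1/2) = 1.07105^0.5, giving ln α = 0.03432.
Need α^N ≥ 16.3 ⇒ N ≥ ln(16.3) / ln α = 2.791 / 0.03432 = 81.33.
Rounding up, N = 82 stages.

82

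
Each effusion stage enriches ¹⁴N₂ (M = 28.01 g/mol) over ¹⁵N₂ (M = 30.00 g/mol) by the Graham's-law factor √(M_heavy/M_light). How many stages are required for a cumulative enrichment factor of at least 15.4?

80

Per stage α = (30.00/28.01)^(1/2) = 1.07105^0.5, giving ln α = 0.03432.
Need α^N ≥ 15.4 ⇒ N ≥ ln(15.4) / ln α = 2.734 / 0.03432 = 79.68.
Rounding up, N = 80 stages.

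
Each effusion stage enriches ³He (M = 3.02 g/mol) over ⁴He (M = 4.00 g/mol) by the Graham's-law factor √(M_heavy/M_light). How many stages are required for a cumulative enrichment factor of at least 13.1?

Single-stage factor α = √(4.00/3.02), so ln α = ½ ln(1.32450) = 0.1405.
Need α^N ≥ 13.1 ⇒ N ≥ ln(13.1) / ln α = 2.573 / 0.1405 = 18.31.
So at least 19 stages are needed.

19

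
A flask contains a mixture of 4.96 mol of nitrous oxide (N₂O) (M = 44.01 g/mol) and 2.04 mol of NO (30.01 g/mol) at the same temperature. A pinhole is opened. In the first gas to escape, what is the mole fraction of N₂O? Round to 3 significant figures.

Effusion rate of each component ∝ n_i/√M_i (partial pressure × 1/√M).
So x_N₂O in the escaping gas = (n_N₂O/√M_N₂O) / Σ(n_i/√M_i)
= (4.96/√44.01) / (4.96/√44.01 + 2.04/√30.01) = 0.7477/(0.7477 + 0.3724) = 0.668.

0.668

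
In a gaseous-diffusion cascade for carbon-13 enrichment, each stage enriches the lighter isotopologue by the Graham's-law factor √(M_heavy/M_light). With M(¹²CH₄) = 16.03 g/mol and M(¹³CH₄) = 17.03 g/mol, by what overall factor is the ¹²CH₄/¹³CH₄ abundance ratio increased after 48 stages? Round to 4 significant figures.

The single-stage factor is √(M_heavy/M_light), so 48 stages give [√(17.03/16.03)]^48 = (17.03/16.03)^(48/2).
= 1.06238^24 = 4.273.

4.273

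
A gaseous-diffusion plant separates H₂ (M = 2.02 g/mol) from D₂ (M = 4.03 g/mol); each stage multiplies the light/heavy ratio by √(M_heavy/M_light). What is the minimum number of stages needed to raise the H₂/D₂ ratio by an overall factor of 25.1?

10

Per stage α = (4.03/2.02)^(1/2) = 1.99505^0.5, giving ln α = 0.3453.
Need α^N ≥ 25.1 ⇒ N ≥ ln(25.1) / ln α = 3.223 / 0.3453 = 9.33.
So at least 10 stages are needed.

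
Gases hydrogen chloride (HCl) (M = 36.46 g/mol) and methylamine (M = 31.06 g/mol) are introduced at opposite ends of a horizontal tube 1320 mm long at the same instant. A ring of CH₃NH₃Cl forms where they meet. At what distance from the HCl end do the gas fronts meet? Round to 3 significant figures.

In equal time, each gas travels a distance ∝ its rate ∝ 1/√M, so d_HCl/d_CH₃NH₂ = √(M_CH₃NH₂/M_HCl) = √(31.06/36.46) = 0.9230.
With d_HCl + d_CH₃NH₂ = 1320 mm, d_CH₃NH₂ = 1320/(1 + 0.9230) = 686.4 mm.
d_HCl = 1320 − 686.4 = 634 mm.

634 mm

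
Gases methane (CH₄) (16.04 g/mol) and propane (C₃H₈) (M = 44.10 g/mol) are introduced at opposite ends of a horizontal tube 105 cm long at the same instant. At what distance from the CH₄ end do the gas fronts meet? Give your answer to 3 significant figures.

65.5 cm

Distances travelled in equal time are proportional to diffusion rates, so d_CH₄/d_C₃H₈ = √(M_C₃H₈/M_CH₄) = √(44.10/16.04) = 1.658.
With d_CH₄ + d_C₃H₈ = 105 cm, d_C₃H₈ = 105/(1 + 1.658) = 39.50 cm.
d_CH₄ = 105 − 39.50 = 65.5 cm.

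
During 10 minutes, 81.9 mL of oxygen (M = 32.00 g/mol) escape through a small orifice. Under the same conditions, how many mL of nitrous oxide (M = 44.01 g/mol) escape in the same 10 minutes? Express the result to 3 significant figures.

69.8 mL

By Graham's law, rate_N₂O/rate_O₂ = √(M_O₂/M_N₂O) = √(32.00/44.01) = √0.7271 = 0.8527.
So the volume for N₂O is 81.9 × 0.8527 = 69.8 mL.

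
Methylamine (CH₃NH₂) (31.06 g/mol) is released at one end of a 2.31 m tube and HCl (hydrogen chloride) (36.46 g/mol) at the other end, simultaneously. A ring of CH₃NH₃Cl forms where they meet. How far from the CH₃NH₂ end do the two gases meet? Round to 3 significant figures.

1.20 m

Graham's law gives d_CH₃NH₂/d_HCl = rate_CH₃NH₂/rate_HCl = √(M_HCl/M_CH₃NH₂) = √(36.46/31.06) = 1.083.
With d_CH₃NH₂ + d_HCl = 2.31 m, d_HCl = 2.31/(1 + 1.083) = 1.109 m.
d_CH₃NH₂ = 2.31 − 1.109 = 1.20 m.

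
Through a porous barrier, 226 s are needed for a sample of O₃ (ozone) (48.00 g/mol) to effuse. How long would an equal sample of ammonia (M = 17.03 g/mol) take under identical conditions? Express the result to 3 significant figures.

Graham's law gives t_NH₃/t_O₃ = √(M_NH₃/M_O₃) = √(17.03/48.00) = √0.3548 = 0.5956.
So the time for NH₃ is 226 × 0.5956 = 135 s.

135 s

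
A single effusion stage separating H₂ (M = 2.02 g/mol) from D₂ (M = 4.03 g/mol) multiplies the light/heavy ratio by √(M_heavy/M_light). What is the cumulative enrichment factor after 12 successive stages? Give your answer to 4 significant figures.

63.06

Each stage multiplies the ratio by α = √(4.03/2.02), so after 12 stages the overall factor is α^12 = (4.03/2.02)^(12/2).
= 1.99505^6 = 63.06.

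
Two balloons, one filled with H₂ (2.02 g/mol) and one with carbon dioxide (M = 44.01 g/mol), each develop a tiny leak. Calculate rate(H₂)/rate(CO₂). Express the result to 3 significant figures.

4.67

From Graham's law, rate_H₂/rate_CO₂ = √(M_CO₂/M_H₂) = √(44.01/2.02) = √21.79 = 4.67.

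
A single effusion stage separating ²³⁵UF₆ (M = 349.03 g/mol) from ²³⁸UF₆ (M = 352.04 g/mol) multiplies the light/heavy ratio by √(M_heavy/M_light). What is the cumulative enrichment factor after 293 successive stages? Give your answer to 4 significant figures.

3.518

The single-stage factor is √(M_heavy/M_light), so 293 stages give [√(352.04/349.03)]^293 = (352.04/349.03)^(293/2).
= 1.00862^(293/2) = 3.518.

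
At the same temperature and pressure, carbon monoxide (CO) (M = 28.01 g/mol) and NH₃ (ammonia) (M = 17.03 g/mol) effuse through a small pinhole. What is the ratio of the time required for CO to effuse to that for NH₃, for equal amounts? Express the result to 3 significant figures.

From Graham's law, t_CO/t_NH₃ = √(M_CO/M_NH₃) = √(28.01/17.03) = √1.645 = 1.28.

1.28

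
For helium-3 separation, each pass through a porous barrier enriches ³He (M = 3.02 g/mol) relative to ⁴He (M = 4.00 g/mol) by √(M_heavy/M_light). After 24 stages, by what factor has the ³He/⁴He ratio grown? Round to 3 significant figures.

The single-stage factor is √(M_heavy/M_light), so 24 stages give [√(4.00/3.02)]^24 = (4.00/3.02)^(24/2).
= 1.32450^12 = 29.1.

29.1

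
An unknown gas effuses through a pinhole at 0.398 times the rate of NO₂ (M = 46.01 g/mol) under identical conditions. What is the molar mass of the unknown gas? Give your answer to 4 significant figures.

Graham's law gives rate_X/rate_NO₂ = √(M_NO₂/M_X).
0.398 = √(46.01/M_X)
M_X = 46.01 / 0.398² = 46.01 / 0.1584 = 290.5 g/mol

290.5 g/mol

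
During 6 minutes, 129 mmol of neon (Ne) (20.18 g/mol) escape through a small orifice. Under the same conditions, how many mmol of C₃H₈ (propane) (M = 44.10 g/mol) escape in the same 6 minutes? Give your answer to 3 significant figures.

87.3 mmol

Using Graham's law: rate_C₃H₈/rate_Ne = √(M_Ne/M_C₃H₈) = √(20.18/44.10) = √0.4576 = 0.6765.
So the amount for C₃H₈ is 129 × 0.6765 = 87.3 mmol.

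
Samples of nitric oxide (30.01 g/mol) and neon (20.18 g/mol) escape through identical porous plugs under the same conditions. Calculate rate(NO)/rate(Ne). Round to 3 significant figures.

By Graham's law, rate_NO/rate_Ne = √(M_Ne/M_NO) = √(20.18/30.01) = √0.6724 = 0.820.

0.820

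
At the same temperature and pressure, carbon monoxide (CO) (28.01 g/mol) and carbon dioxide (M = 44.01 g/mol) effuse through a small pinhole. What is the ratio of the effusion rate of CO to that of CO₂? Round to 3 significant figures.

From Graham's law, rate_CO/rate_CO₂ = √(M_CO₂/M_CO) = √(44.01/28.01) = √1.571 = 1.25.

1.25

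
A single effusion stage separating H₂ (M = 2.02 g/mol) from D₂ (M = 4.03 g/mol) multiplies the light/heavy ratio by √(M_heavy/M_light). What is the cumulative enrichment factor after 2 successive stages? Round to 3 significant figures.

2.00

Overall factor = α^2 with α = √(4.03/2.02), i.e. (4.03/2.02)^(2/2).
= 1.99505^1 = 2.00.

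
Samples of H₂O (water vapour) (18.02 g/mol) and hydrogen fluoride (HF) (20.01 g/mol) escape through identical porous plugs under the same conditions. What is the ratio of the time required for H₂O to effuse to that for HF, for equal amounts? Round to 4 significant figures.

From Graham's law, t_H₂O/t_HF = √(M_H₂O/M_HF) = √(18.02/20.01) = √0.9005 = 0.9490.

0.9490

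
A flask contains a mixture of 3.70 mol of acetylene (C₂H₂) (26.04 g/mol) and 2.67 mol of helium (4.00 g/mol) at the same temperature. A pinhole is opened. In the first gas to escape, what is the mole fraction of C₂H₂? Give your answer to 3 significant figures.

Each component's effusion rate ∝ (its partial pressure)·(1/√M) ∝ n_i/√M_i.
Mole fraction of C₂H₂ in the effusate = (n_C₂H₂/√M_C₂H₂) / (n_C₂H₂/√M_C₂H₂ + n_He/√M_He)
= (3.70/√26.04) / (3.70/√26.04 + 2.67/√4.00) = 0.7251/(0.7251 + 1.335) = 0.352.

0.352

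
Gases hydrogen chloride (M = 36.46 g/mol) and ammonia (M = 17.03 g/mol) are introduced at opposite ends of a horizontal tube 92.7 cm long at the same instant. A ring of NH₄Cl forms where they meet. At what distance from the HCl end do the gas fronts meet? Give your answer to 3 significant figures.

37.6 cm

Distances travelled in equal time are proportional to diffusion rates, so d_HCl/d_NH₃ = √(M_NH₃/M_HCl) = √(17.03/36.46) = 0.6834.
With d_HCl + d_NH₃ = 92.7 cm, d_NH₃ = 92.7/(1 + 0.6834) = 55.07 cm.
d_HCl = 92.7 − 55.07 = 37.6 cm.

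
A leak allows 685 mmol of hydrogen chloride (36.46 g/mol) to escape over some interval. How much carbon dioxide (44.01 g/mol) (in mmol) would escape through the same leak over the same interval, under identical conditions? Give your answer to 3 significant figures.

623 mmol

Since effusion rate ∝ 1/√M, rate_CO₂/rate_HCl = √(M_HCl/M_CO₂) = √(36.46/44.01) = √0.8284 = 0.9102.
So the amount for CO₂ is 685 × 0.9102 = 623 mmol.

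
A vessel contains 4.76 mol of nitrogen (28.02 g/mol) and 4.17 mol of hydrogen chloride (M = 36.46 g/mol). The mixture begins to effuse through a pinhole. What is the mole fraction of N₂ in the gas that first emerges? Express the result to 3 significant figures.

The effusion rate of species i is ∝ p_i/√M_i ∝ n_i/√M_i.
x_N₂(eff) = (n_N₂/√M_N₂) / (n_N₂/√M_N₂ + n_HCl/√M_HCl)
= (4.76/√28.02) / (4.76/√28.02 + 4.17/√36.46) = 0.8992/(0.8992 + 0.6906) = 0.566.

0.566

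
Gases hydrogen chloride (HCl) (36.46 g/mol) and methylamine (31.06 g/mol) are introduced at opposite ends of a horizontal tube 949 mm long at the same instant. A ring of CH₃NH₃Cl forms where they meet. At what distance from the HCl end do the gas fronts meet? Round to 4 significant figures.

455.5 mm

The fronts meet when d_HCl + d_CH₃NH₂ = L with d_HCl/d_CH₃NH₂ = √(M_CH₃NH₂/M_HCl) (Graham's law). Here √(M_CH₃NH₂/M_HCl) = √(31.06/36.46) = 0.9230.
With d_HCl + d_CH₃NH₂ = 949 mm, d_CH₃NH₂ = 949/(1 + 0.9230) = 493.5 mm.
d_HCl = 949 − 493.5 = 455.5 mm.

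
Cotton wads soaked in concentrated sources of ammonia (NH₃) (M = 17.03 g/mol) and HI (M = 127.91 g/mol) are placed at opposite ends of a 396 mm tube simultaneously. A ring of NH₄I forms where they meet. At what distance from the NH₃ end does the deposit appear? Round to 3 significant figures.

290 mm

Graham's law gives d_NH₃/d_HI = rate_NH₃/rate_HI = √(M_HI/M_NH₃) = √(127.91/17.03) = 2.741.
With d_NH₃ + d_HI = 396 mm, d_HI = 396/(1 + 2.741) = 105.9 mm.
d_NH₃ = 396 − 105.9 = 290 mm.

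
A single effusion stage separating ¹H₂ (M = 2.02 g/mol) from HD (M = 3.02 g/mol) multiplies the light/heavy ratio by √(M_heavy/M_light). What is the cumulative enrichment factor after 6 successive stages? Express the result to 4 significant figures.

3.342

After 6 stages the ratio has grown by (√(3.02/2.02))^6 = (3.02/2.02)^(6/2).
= 1.49505^3 = 3.342.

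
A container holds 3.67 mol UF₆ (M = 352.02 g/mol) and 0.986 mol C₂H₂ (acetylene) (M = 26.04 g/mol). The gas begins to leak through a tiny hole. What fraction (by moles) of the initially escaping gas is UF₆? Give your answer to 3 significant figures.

0.503

The effusion rate of species i is ∝ p_i/√M_i ∝ n_i/√M_i.
So x_UF₆ in the escaping gas = (n_UF₆/√M_UF₆) / Σ(n_i/√M_i)
= (3.67/√352.02) / (3.67/√352.02 + 0.986/√26.04) = 0.1956/(0.1956 + 0.1932) = 0.503.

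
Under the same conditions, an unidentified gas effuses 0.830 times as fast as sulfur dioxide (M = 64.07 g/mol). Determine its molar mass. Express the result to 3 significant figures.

93.0 g/mol

From Graham's law, rate_X/rate_SO₂ = √(M_SO₂/M_X).
0.830 = √(64.07/M_X)
M_X = 64.07 / 0.830² = 64.07 / 0.6889 = 93.0 g/mol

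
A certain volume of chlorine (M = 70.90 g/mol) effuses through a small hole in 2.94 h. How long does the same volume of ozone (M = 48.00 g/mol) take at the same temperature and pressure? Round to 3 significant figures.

From Graham's law, t_O₃/t_Cl₂ = √(M_O₃/M_Cl₂) = √(48.00/70.90) = √0.6770 = 0.8228.
So the time for O₃ is 2.94 × 0.8228 = 2.42 h.

2.42 h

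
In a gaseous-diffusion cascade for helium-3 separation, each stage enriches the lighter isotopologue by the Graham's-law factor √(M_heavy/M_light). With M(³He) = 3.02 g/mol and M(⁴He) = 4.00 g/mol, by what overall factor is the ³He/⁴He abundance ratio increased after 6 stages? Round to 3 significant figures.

2.32

The single-stage factor is √(M_heavy/M_light), so 6 stages give [√(4.00/3.02)]^6 = (4.00/3.02)^(6/2).
= 1.32450^3 = 2.32.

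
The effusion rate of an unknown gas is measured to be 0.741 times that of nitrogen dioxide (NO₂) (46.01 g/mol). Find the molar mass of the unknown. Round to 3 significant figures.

83.8 g/mol

From Graham's law, rate_X/rate_NO₂ = √(M_NO₂/M_X).
0.741 = √(46.01/M_X)
M_X = 46.01 / 0.741² = 46.01 / 0.5491 = 83.8 g/mol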